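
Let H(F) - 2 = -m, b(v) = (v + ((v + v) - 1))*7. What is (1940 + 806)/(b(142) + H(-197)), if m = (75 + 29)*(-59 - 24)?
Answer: 2746/11609 ≈ 0.23654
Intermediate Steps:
m = -8632 (m = 104*(-83) = -8632)
b(v) = -7 + 21*v (b(v) = (v + (2*v - 1))*7 = (v + (-1 + 2*v))*7 = (-1 + 3*v)*7 = -7 + 21*v)
H(F) = 8634 (H(F) = 2 - 1*(-8632) = 2 + 8632 = 8634)
(1940 + 806)/(b(142) + H(-197)) = (1940 + 806)/((-7 + 21*142) + 8634) = 2746/((-7 + 2982) + 8634) = 2746/(2975 + 8634) = 2746/11609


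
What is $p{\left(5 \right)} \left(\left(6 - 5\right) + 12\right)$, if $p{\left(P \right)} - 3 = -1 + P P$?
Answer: $351$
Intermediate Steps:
$p{\left(P \right)} = 2 + P^{2}$ ($p{\left(P \right)} = 3 + \left(-1 + P P\right) = 3 + \left(-1 + P^{2}\right) = 2 + P^{2}$)
$p{\left(5 \right)} \left(\left(6 - 5\right) + 12\right) = \left(2 + 5^{2}\right) \left(\left(6 - 5\right) + 12\right) = \left(2 + 25\right) \left(\left(6 - 5\right) + 12\right) = 27 \left(1 + 12\right) = 27 \cdot 13 = 351$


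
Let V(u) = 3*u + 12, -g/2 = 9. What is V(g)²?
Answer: 1764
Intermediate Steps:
g = -18 (g = -2*9 = -18)
V(u) = 12 + 3*u
V(g)² = (12 + 3*(-18))² = (12 - 54)² = (-42)² = 1764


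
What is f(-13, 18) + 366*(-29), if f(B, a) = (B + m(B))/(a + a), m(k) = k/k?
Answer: -31843/3 ≈ -10614.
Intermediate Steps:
m(k) = 1
f(B, a) = (1 + B)/(2*a) (f(B, a) = (B + 1)/(a + a) = (1 + B)/((2*a)) = (1 + B)*(1/(2*a)) = (1 + B)/(2*a))
f(-13, 18) + 366*(-29) = (1/2)*(1 - 13)/18 + 366*(-29) = (1/2)*(1/18)*(-12) - 10614 = -1/3 - 10614 = -31843/3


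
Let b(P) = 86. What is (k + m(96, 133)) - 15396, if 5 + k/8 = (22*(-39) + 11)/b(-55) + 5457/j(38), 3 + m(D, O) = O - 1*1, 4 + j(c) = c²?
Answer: -39617123/2580 ≈ -15355.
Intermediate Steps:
j(c) = -4 + c²
m(D, O) = -4 + O (m(D, O) = -3 + (O - 1*1) = -3 + (O - 1) = -3 + (-1 + O) = -4 + O)
k = -228263/2580 (k = -40 + 8*((22*(-39) + 11)/86 + 5457/(-4 + 38²)) = -40 + 8*((-858 + 11)*(1/86) + 5457/(-4 + 1444)) = -40 + 8*(-847*1/86 + 5457/1440) = -40 + 8*(-847/86 + 5457*(1/1440)) = -40 + 8*(-847/86 + 1819/480) = -40 + 8*(-125063/20640) = -40 - 125063/2580 = -228263/2580 ≈ -88.474)
(k + m(96, 133)) - 15396 = (-228263/2580 + (-4 + 133)) - 15396 = (-228263/2580 + 129) - 15396 = 104557/2580 - 15396 = -39617123/2580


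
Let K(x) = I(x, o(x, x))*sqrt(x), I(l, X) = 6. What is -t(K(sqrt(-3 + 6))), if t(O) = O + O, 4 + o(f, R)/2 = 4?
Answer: -12*3**(1/4) ≈ -15.793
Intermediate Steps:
o(f, R) = 0 (o(f, R) = -8 + 2*4 = -8 + 8 = 0)
K(x) = 6*sqrt(x)
t(O) = 2*O
-t(K(sqrt(-3 + 6))) = -2*6*sqrt(sqrt(-3 + 6)) = -2*6*sqrt(sqrt(3)) = -2*6*3**(1/4) = -12*3**(1/4)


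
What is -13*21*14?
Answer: -3822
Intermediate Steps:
-13*21*14 = -273*14 = -3822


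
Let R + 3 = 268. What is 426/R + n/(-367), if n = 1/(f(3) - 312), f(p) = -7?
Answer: 49873363/31024345 ≈ 1.6076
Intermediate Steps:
R = 265 (R = -3 + 268 = 265)
n = -1/319 (n = 1/(-7 - 312) = 1/(-319) = -1/319 ≈ -0.0031348)
426/R + n/(-367) = 426/265 - 1/319/(-367) = 426*(1/265) - 1/319*(-1/367) = 426/265 + 1/117073 = 49873363/31024345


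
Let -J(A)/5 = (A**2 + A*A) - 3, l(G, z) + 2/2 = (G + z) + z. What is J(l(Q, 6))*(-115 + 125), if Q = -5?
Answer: -3450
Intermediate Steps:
l(G, z) = -1 + G + 2*z (l(G, z) = -1 + ((G + z) + z) = -1 + (G + 2*z) = -1 + G + 2*z)
J(A) = 15 - 10*A**2 (J(A) = -5*((A**2 + A*A) - 3) = -5*((A**2 + A**2) - 3) = -5*(2*A**2 - 3) = -5*(-3 + 2*A**2) = 15 - 10*A**2)
J(l(Q, 6))*(-115 + 125) = (15 - 10*(-1 - 5 + 2*6)**2)*(-115 + 125) = (15 - 10*(-1 - 5 + 12)**2)*10 = (15 - 10*6**2)*10 = (15 - 10*36)*10 = (15 - 360)*10 = -345*10 = -3450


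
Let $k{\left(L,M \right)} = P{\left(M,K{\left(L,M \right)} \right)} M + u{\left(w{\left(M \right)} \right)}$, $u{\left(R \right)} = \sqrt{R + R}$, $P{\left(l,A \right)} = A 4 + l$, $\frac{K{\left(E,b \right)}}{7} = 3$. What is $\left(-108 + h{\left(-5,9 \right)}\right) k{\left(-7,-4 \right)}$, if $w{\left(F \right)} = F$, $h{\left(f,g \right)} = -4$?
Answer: $35840 - 224 i \sqrt{2} \approx 35840.0 - 316.78 i$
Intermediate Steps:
$K{\left(E,b \right)} = 21$ ($K{\left(E,b \right)} = 7 \cdot 3 = 21$)
$P{\left(l,A \right)} = l + 4 A$ ($P{\left(l,A \right)} = 4 A + l = l + 4 A$)
$u{\left(R \right)} = \sqrt{2} \sqrt{R}$ ($u{\left(R \right)} = \sqrt{2 R} = \sqrt{2} \sqrt{R}$)
$k{\left(L,M \right)} = M \left(84 + M\right) + \sqrt{2} \sqrt{M}$ ($k{\left(L,M \right)} = \left(M + 4 \cdot 21\right) M + \sqrt{2} \sqrt{M} = \left(M + 84\right) M + \sqrt{2} \sqrt{M} = \left(84 + M\right) M + \sqrt{2} \sqrt{M} = M \left(84 + M\right) + \sqrt{2} \sqrt{M}$)
$\left(-108 + h{\left(-5,9 \right)}\right) k{\left(-7,-4 \right)} = \left(-108 - 4\right) \left(- 4 \left(84 - 4\right) + \sqrt{2} \sqrt{-4}\right) = - 112 \left(\left(-4\right) 80 + \sqrt{2} \cdot 2 i\right) = - 112 \left(-320 + 2 i \sqrt{2}\right) = 35840 - 224 i \sqrt{2}$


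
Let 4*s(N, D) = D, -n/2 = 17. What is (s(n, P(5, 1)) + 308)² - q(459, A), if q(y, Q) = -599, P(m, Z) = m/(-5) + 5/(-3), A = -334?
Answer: 855475/9 ≈ 95053.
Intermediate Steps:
n = -34 (n = -2*17 = -34)
P(m, Z) = -5/3 - m/5 (P(m, Z) = m*(-⅕) + 5*(-⅓) = -m/5 - 5/3 = -5/3 - m/5)
s(N, D) = D/4
(s(n, P(5, 1)) + 308)² - q(459, A) = ((-5/3 - ⅕*5)/4 + 308)² - 1*(-599) = ((-5/3 - 1)/4 + 308)² + 599 = ((¼)*(-8/3) + 308)² + 599 = (-⅔ + 308)² + 599 = (922/3)² + 599 = 850084/9 + 599 = 855475/9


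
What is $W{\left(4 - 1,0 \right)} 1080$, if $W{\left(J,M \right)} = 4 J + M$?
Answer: $12960$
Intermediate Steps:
$W{\left(J,M \right)} = M + 4 J$
$W{\left(4 - 1,0 \right)} 1080 = \left(0 + 4 \left(4 - 1\right)\right) 1080 = \left(0 + 4 \cdot 3\right) 1080 = \left(0 + 12\right) 1080 = 12 \cdot 1080 = 12960$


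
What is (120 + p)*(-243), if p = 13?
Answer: -32319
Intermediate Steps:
(120 + p)*(-243) = (120 + 13)*(-243) = 133*(-243) = -32319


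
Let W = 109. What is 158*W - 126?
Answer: 17096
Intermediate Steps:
158*W - 126 = 158*109 - 126 = 17222 - 126 = 17096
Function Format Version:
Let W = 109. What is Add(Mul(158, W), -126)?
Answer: 17096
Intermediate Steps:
Add(Mul(158, W), -126) = Add(Mul(158, 109), -126) = Add(17222, -126) = 17096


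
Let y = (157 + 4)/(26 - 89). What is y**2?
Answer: 529/81 ≈ 6.5309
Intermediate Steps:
y = -23/9 (y = 161/(-63) = 161*(-1/63) = -23/9 ≈ -2.5556)
y**2 = (-23/9)**2 = 529/81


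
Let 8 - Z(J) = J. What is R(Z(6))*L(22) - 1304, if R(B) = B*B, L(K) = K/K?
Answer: -1300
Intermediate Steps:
L(K) = 1
Z(J) = 8 - J
R(B) = B²
R(Z(6))*L(22) - 1304 = (8 - 1*6)²*1 - 1304 = (8 - 6)²*1 - 1304 = 2²*1 - 1304 = 4*1 - 1304 = 4 - 1304 = -1300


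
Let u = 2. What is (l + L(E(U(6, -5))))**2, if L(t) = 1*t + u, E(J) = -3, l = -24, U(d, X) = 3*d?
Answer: 625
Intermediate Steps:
L(t) = 2 + t (L(t) = 1*t + 2 = t + 2 = 2 + t)
(l + L(E(U(6, -5))))**2 = (-24 + (2 - 3))**2 = (-24 - 1)**2 = (-25)**2 = 625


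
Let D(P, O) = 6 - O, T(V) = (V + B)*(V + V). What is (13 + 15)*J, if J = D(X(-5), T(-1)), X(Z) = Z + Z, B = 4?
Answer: 336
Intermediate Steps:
X(Z) = 2*Z
T(V) = 2*V*(4 + V) (T(V) = (V + 4)*(V + V) = (4 + V)*(2*V) = 2*V*(4 + V))
J = 12 (J = 6 - 2*(-1)*(4 - 1) = 6 - 2*(-1)*3 = 6 - 1*(-6) = 6 + 6 = 12)
(13 + 15)*J = (13 + 15)*12 = 28*12 = 336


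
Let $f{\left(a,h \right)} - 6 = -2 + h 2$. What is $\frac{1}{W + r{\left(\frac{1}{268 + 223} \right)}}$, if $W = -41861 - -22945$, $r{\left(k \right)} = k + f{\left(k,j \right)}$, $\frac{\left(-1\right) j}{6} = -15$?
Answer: $- \frac{491}{9197411} \approx -5.3385 \cdot 10^{-5}$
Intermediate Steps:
$j = 90$ ($j = \left(-6\right) \left(-15\right) = 90$)
$f{\left(a,h \right)} = 4 + 2 h$ ($f{\left(a,h \right)} = 6 + \left(-2 + h 2\right) = 6 + \left(-2 + 2 h\right) = 4 + 2 h$)
$r{\left(k \right)} = 184 + k$ ($r{\left(k \right)} = k + \left(4 + 2 \cdot 90\right) = k + \left(4 + 180\right) = k + 184 = 184 + k$)
$W = -18916$ ($W = -41861 + 22945 = -18916$)
$\frac{1}{W + r{\left(\frac{1}{268 + 223} \right)}} = \frac{1}{-18916 + \left(184 + \frac{1}{268 + 223}\right)} = \frac{1}{-18916 + \left(184 + \frac{1}{491}\right)} = \frac{1}{-18916 + \frac{90345}{491}} = \frac{1}{- \frac{9197411}{491}} = - \frac{491}{9197411}$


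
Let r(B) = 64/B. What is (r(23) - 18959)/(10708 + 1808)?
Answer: -145331/95956 ≈ -1.5146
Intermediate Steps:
(r(23) - 18959)/(10708 + 1808) = (64/23 - 18959)/(10708 + 1808) = (64*(1/23) - 18959)/12516 = (64/23 - 18959)*(1/12516) = -435993/23*1/12516 = -145331/95956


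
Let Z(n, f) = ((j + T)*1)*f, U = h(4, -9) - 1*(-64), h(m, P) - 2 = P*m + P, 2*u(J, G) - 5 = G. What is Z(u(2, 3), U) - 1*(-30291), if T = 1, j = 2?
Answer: 30354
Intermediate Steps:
u(J, G) = 5/2 + G/2
h(m, P) = 2 + P + P*m (h(m, P) = 2 + (P*m + P) = 2 + (P + P*m) = 2 + P + P*m)
U = 21 (U = (2 - 9 - 9*4) - 1*(-64) = (2 - 9 - 36) + 64 = -43 + 64 = 21)
Z(n, f) = 3*f (Z(n, f) = ((2 + 1)*1)*f = (3*1)*f = 3*f)
Z(u(2, 3), U) - 1*(-30291) = 3*21 - 1*(-30291) = 63 + 30291 = 30354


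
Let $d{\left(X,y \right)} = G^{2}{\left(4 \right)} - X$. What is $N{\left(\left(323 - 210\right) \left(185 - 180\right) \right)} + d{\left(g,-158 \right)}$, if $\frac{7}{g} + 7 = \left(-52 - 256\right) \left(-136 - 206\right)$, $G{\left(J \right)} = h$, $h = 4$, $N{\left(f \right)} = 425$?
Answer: $\frac{6635726}{15047} \approx 441.0$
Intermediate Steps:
$G{\left(J \right)} = 4$
$g = \frac{1}{15047}$ ($g = \frac{7}{-7 + \left(-52 - 256\right) \left(-136 - 206\right)} = \frac{7}{-7 - -105336} = \frac{7}{-7 + 105336} = \frac{7}{105329} = 7 \cdot \frac{1}{105329} = \frac{1}{15047} \approx 6.6458 \cdot 10^{-5}$)
$d{\left(X,y \right)} = 16 - X$ ($d{\left(X,y \right)} = 4^{2} - X = 16 - X$)
$N{\left(\left(323 - 210\right) \left(185 - 180\right) \right)} + d{\left(g,-158 \right)} = 425 + \left(16 - \frac{1}{15047}\right) = 425 + \frac{240751}{15047} = \frac{6635726}{15047}$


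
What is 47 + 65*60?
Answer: 3947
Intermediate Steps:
47 + 65*60 = 47 + 3900 = 3947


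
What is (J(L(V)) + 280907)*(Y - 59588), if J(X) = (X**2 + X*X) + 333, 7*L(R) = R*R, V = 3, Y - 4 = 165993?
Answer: 1466414129098/49 ≈ 2.9927e+10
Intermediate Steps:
Y = 165997 (Y = 4 + 165993 = 165997)
L(R) = R**2/7 (L(R) = (R*R)/7 = R**2/7)
J(X) = 333 + 2*X**2 (J(X) = (X**2 + X**2) + 333 = 2*X**2 + 333 = 333 + 2*X**2)
(J(L(V)) + 280907)*(Y - 59588) = ((333 + 2*((1/7)*3**2)**2) + 280907)*(165997 - 59588) = ((333 + 2*((1/7)*9)**2) + 280907)*106409 = ((333 + 2*(9/7)**2) + 280907)*106409 = ((333 + 2*(81/49)) + 280907)*106409 = ((333 + 162/49) + 280907)*106409 = (16479/49 + 280907)*106409 = (13780922/49)*106409 = 1466414129098/49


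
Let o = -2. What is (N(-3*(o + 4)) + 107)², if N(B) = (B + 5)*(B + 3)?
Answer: 12100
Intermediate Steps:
N(B) = (3 + B)*(5 + B) (N(B) = (5 + B)*(3 + B) = (3 + B)*(5 + B))
(N(-3*(o + 4)) + 107)² = ((15 + (-3*(-2 + 4))² + 8*(-3*(-2 + 4))) + 107)² = ((15 + (-3*2)² + 8*(-3*2)) + 107)² = ((15 + (-6)² + 8*(-6)) + 107)² = ((15 + 36 - 48) + 107)² = (3 + 107)² = 110² = 12100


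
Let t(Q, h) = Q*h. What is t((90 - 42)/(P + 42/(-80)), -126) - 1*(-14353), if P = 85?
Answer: 48256867/3379 ≈ 14281.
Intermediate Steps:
t((90 - 42)/(P + 42/(-80)), -126) - 1*(-14353) = ((90 - 42)/(85 + 42/(-80)))*(-126) - 1*(-14353) = (48/(85 + 42*(-1/80)))*(-126) + 14353 = (48/(85 - 21/40))*(-126) + 14353 = (48/(3379/40))*(-126) + 14353 = (48*(40/3379))*(-126) + 14353 = (1920/3379)*(-126) + 14353 = -241920/3379 + 14353 = 48256867/3379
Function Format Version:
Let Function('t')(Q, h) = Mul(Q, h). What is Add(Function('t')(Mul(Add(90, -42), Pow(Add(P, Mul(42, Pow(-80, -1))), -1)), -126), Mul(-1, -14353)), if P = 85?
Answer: Rational(48256867, 3379) ≈ 14281.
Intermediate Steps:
Add(Function('t')(Mul(Add(90, -42), Pow(Add(P, Mul(42, Pow(-80, -1))), -1)), -126), Mul(-1, -14353)) = Add(Mul(Mul(Add(90, -42), Pow(Add(85, Mul(42, Pow(-80, -1))), -1)), -126), Mul(-1, -14353)) = Add(Mul(Mul(48, Pow(Add(85, Mul(42, Rational(-1, 80))), -1)), -126), 14353) = Add(Mul(Mul(48, Pow(Add(85, Rational(-21, 40)), -1)), -126), 14353) = Add(Mul(Mul(48, Pow(Rational(3379, 40), -1)), -126), 14353) = Add(Mul(Mul(48, Rational(40, 3379)), -126), 14353) = Add(Mul(Rational(1920, 3379), -126), 14353) = Add(Rational(-241920, 3379), 14353) = Rational(48256867, 3379)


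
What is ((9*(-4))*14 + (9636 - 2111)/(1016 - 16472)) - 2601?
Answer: -6856915/2208 ≈ -3105.5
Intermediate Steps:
((9*(-4))*14 + (9636 - 2111)/(1016 - 16472)) - 2601 = (-36*14 + 7525/(-15456)) - 2601 = (-504 + 7525*(-1/15456)) - 2601 = (-504 - 1075/2208) - 2601 = -1113907/2208 - 2601 = -6856915/2208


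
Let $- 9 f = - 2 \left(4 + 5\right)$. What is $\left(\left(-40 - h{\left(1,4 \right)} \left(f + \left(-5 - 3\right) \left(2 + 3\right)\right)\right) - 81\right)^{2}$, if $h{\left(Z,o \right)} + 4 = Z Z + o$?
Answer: $6889$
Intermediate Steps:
$f = 2$ ($f = - \frac{\left(-2\right) \left(4 + 5\right)}{9} = - \frac{\left(-2\right) 9}{9} = \left(- \frac{1}{9}\right) \left(-18\right) = 2$)
$h{\left(Z,o \right)} = -4 + o + Z^{2}$ ($h{\left(Z,o \right)} = -4 + \left(Z Z + o\right) = -4 + \left(Z^{2} + o\right) = -4 + \left(o + Z^{2}\right) = -4 + o + Z^{2}$)
$\left(\left(-40 - h{\left(1,4 \right)} \left(f + \left(-5 - 3\right) \left(2 + 3\right)\right)\right) - 81\right)^{2} = \left(\left(-40 - \left(-4 + 4 + 1^{2}\right) \left(2 + \left(-5 - 3\right) \left(2 + 3\right)\right)\right) - 81\right)^{2} = \left(\left(-40 - \left(-4 + 4 + 1\right) \left(2 - 40\right)\right) - 81\right)^{2} = \left(\left(-40 - 1 \left(2 - 40\right)\right) - 81\right)^{2} = \left(\left(-40 - 1 \left(-38\right)\right) - 81\right)^{2} = \left(\left(-40 - -38\right) - 81\right)^{2} = \left(\left(-40 + 38\right) - 81\right)^{2} = \left(-2 - 81\right)^{2} = \left(-83\right)^{2} = 6889$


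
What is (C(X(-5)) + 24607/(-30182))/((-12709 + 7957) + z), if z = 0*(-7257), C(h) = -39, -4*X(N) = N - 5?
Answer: 1201705/143424864 ≈ 0.0083786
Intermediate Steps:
X(N) = 5/4 - N/4 (X(N) = -(N - 5)/4 = -(-5 + N)/4 = 5/4 - N/4)
z = 0
(C(X(-5)) + 24607/(-30182))/((-12709 + 7957) + z) = (-39 + 24607/(-30182))/((-12709 + 7957) + 0) = (-39 + 24607*(-1/30182))/(-4752 + 0) = (-39 - 24607/30182)/(-4752) = -1201705/30182*(-1/4752) = 1201705/143424864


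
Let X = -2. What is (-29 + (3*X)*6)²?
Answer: 4225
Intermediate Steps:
(-29 + (3*X)*6)² = (-29 + (3*(-2))*6)² = (-29 - 6*6)² = (-29 - 36)² = (-65)² = 4225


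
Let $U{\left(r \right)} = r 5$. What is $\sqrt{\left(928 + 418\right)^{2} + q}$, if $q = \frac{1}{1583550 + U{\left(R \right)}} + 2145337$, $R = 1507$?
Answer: $\frac{\sqrt{10017483367609209010}}{1591085} \approx 1989.2$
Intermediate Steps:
$U{\left(r \right)} = 5 r$
$q = \frac{3413413520646}{1591085}$ ($q = \frac{1}{1583550 + 5 \cdot 1507} + 2145337 = \frac{1}{1583550 + 7535} + 2145337 = \frac{1}{1591085} + 2145337 = \frac{3413413520646}{1591085} \approx 2.1453 \cdot 10^{6}$)
$\sqrt{\left(928 + 418\right)^{2} + q} = \sqrt{\left(928 + 418\right)^{2} + \frac{3413413520646}{1591085}} = \sqrt{1346^{2} + \frac{3413413520646}{1591085}} = \sqrt{1811716 + \frac{3413413520646}{1591085}} = \sqrt{\frac{6296007672506}{1591085}} = \frac{\sqrt{10017483367609209010}}{1591085}$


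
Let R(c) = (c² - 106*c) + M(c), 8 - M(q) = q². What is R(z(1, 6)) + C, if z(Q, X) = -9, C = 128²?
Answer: 17346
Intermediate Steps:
C = 16384
M(q) = 8 - q²
R(c) = 8 - 106*c (R(c) = (c² - 106*c) + (8 - c²) = 8 - 106*c)
R(z(1, 6)) + C = (8 - 106*(-9)) + 16384 = (8 + 954) + 16384 = 962 + 16384 = 17346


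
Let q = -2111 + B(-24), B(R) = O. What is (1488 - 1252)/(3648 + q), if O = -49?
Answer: 59/372 ≈ 0.15860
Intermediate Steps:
B(R) = -49
q = -2160 (q = -2111 - 49 = -2160)
(1488 - 1252)/(3648 + q) = (1488 - 1252)/(3648 - 2160) = 236/1488 = 236*(1/1488) = 59/372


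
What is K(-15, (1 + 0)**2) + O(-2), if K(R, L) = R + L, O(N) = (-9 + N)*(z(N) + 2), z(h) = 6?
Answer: -102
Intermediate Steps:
O(N) = -72 + 8*N (O(N) = (-9 + N)*(6 + 2) = (-9 + N)*8 = -72 + 8*N)
K(R, L) = L + R
K(-15, (1 + 0)**2) + O(-2) = ((1 + 0)**2 - 15) + (-72 + 8*(-2)) = (1**2 - 15) + (-72 - 16) = (1 - 15) - 88 = -14 - 88 = -102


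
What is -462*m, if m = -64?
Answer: 29568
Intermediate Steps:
-462*m = -462*(-64) = 29568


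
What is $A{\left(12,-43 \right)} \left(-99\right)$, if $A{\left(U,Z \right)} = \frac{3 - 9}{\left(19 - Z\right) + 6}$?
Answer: $\frac{297}{34} \approx 8.7353$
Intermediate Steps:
$A{\left(U,Z \right)} = - \frac{6}{25 - Z}$
$A{\left(12,-43 \right)} \left(-99\right) = \frac{6}{-25 - 43} \left(-99\right) = \frac{6}{-68} \left(-99\right) = 6 \left(- \frac{1}{68}\right) \left(-99\right) = \left(- \frac{3}{34}\right) \left(-99\right) = \frac{297}{34}$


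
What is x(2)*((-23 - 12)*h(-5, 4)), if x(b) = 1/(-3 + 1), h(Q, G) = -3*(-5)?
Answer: 525/2 ≈ 262.50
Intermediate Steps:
h(Q, G) = 15
x(b) = -½ (x(b) = 1/(-2) = -½)
x(2)*((-23 - 12)*h(-5, 4)) = -(-23 - 12)*15/2 = -(-35)*15/2 = -½*(-525) = 525/2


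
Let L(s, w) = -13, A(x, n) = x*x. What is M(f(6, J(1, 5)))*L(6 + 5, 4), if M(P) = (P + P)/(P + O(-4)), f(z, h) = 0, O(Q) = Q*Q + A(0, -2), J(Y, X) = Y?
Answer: 0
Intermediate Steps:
A(x, n) = x²
O(Q) = Q² (O(Q) = Q*Q + 0² = Q² + 0 = Q²)
M(P) = 2*P/(16 + P) (M(P) = (P + P)/(P + (-4)²) = (2*P)/(P + 16) = (2*P)/(16 + P) = 2*P/(16 + P))
M(f(6, J(1, 5)))*L(6 + 5, 4) = (2*0/(16 + 0))*(-13) = (2*0/16)*(-13) = (2*0*(1/16))*(-13) = 0*(-13) = 0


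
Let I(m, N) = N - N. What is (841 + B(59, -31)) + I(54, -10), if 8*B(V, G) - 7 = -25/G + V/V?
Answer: 208841/248 ≈ 842.10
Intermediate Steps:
B(V, G) = 1 - 25/(8*G) (B(V, G) = 7/8 + (-25/G + V/V)/8 = 7/8 + (-25/G + 1)/8 = 7/8 + (1 - 25/G)/8 = 7/8 + (⅛ - 25/(8*G)) = 1 - 25/(8*G))
I(m, N) = 0
(841 + B(59, -31)) + I(54, -10) = (841 + (-25/8 - 31)/(-31)) + 0 = (841 - 1/31*(-273/8)) + 0 = (841 + 273/248) + 0 = 208841/248 + 0 = 208841/248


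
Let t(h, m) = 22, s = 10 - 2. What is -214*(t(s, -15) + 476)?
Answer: -106572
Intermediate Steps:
s = 8
-214*(t(s, -15) + 476) = -214*(22 + 476) = -214*498 = -106572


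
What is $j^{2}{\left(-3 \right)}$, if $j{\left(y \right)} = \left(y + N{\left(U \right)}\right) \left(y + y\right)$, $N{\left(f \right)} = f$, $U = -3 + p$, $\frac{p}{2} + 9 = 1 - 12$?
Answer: $76176$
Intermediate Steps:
$p = -40$ ($p = -18 + 2 \left(1 - 12\right) = -18 + 2 \left(-11\right) = -18 - 22 = -40$)
$U = -43$ ($U = -3 - 40 = -43$)
$j{\left(y \right)} = 2 y \left(-43 + y\right)$ ($j{\left(y \right)} = \left(y - 43\right) \left(y + y\right) = \left(-43 + y\right) 2 y = 2 y \left(-43 + y\right)$)
$j^{2}{\left(-3 \right)} = \left(2 \left(-3\right) \left(-43 - 3\right)\right)^{2} = \left(2 \left(-3\right) \left(-46\right)\right)^{2} = 276^{2} = 76176$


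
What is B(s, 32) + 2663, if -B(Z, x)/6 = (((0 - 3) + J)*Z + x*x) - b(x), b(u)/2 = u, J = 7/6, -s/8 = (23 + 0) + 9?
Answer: -5913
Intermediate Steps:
s = -256 (s = -8*((23 + 0) + 9) = -8*(23 + 9) = -8*32 = -256)
J = 7/6 (J = 7*(1/6) = 7/6 ≈ 1.1667)
b(u) = 2*u
B(Z, x) = -6*x**2 + 11*Z + 12*x (B(Z, x) = -6*((((0 - 3) + 7/6)*Z + x*x) - 2*x) = -6*(((-3 + 7/6)*Z + x**2) - 2*x) = -6*((-11*Z/6 + x**2) - 2*x) = -6*((x**2 - 11*Z/6) - 2*x) = -6*(x**2 - 2*x - 11*Z/6) = -6*x**2 + 11*Z + 12*x)
B(s, 32) + 2663 = (-6*32**2 + 11*(-256) + 12*32) + 2663 = (-6*1024 - 2816 + 384) + 2663 = (-6144 - 2816 + 384) + 2663 = -8576 + 2663 = -5913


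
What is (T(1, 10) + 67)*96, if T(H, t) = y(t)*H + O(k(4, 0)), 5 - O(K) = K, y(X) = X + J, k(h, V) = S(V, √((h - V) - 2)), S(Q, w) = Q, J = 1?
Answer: 7968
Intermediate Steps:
k(h, V) = V
y(X) = 1 + X (y(X) = X + 1 = 1 + X)
O(K) = 5 - K
T(H, t) = 5 + H*(1 + t) (T(H, t) = (1 + t)*H + (5 - 1*0) = H*(1 + t) + (5 + 0) = H*(1 + t) + 5 = 5 + H*(1 + t))
(T(1, 10) + 67)*96 = ((5 + 1*(1 + 10)) + 67)*96 = ((5 + 1*11) + 67)*96 = ((5 + 11) + 67)*96 = (16 + 67)*96 = 83*96 = 7968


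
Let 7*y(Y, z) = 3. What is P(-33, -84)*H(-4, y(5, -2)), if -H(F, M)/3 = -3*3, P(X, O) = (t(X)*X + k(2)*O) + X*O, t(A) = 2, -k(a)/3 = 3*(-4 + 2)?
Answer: 32238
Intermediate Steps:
k(a) = 18 (k(a) = -9*(-4 + 2) = -9*(-2) = -3*(-6) = 18)
y(Y, z) = 3/7 (y(Y, z) = (⅐)*3 = 3/7)
P(X, O) = 2*X + 18*O + O*X (P(X, O) = (2*X + 18*O) + X*O = (2*X + 18*O) + O*X = 2*X + 18*O + O*X)
H(F, M) = 27 (H(F, M) = -(-9)*3 = -3*(-9) = 27)
P(-33, -84)*H(-4, y(5, -2)) = (2*(-33) + 18*(-84) - 84*(-33))*27 = (-66 - 1512 + 2772)*27 = 1194*27 = 32238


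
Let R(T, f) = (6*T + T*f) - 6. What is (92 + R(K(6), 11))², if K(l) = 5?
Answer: 29241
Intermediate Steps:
R(T, f) = -6 + 6*T + T*f
(92 + R(K(6), 11))² = (92 + (-6 + 6*5 + 5*11))² = (92 + (-6 + 30 + 55))² = (92 + 79)² = 171² = 29241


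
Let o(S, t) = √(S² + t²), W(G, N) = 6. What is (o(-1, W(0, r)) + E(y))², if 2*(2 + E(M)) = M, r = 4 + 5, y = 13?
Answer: 229/4 + 9*√37 ≈ 111.99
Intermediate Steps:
r = 9
E(M) = -2 + M/2
(o(-1, W(0, r)) + E(y))² = (√((-1)² + 6²) + (-2 + (½)*13))² = (√(1 + 36) + (-2 + 13/2))² = (√37 + 9/2)² = (9/2 + √37)²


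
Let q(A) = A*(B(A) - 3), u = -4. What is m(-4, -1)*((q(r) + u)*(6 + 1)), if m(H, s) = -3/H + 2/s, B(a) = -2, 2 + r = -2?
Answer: -140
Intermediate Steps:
r = -4 (r = -2 - 2 = -4)
q(A) = -5*A (q(A) = A*(-2 - 3) = A*(-5) = -5*A)
m(-4, -1)*((q(r) + u)*(6 + 1)) = (-3/(-4) + 2/(-1))*((-5*(-4) - 4)*(6 + 1)) = (-3*(-¼) + 2*(-1))*((20 - 4)*7) = (¾ - 2)*(16*7) = -5/4*112 = -140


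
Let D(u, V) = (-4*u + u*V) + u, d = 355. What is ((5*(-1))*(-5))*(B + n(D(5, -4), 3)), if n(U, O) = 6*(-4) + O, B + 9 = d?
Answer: 8125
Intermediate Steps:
B = 346 (B = -9 + 355 = 346)
D(u, V) = -3*u + V*u (D(u, V) = (-4*u + V*u) + u = -3*u + V*u)
n(U, O) = -24 + O
((5*(-1))*(-5))*(B + n(D(5, -4), 3)) = ((5*(-1))*(-5))*(346 + (-24 + 3)) = (-5*(-5))*(346 - 21) = 25*325 = 8125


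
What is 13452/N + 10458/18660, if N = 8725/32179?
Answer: 269249368311/5426950 ≈ 49613.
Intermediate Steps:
N = 8725/32179 (N = 8725*(1/32179) = 8725/32179 ≈ 0.27114)
13452/N + 10458/18660 = 13452/(8725/32179) + 10458/18660 = 13452*(32179/8725) + 10458*(1/18660) = 432871908/8725 + 1743/3110 = 269249368311/5426950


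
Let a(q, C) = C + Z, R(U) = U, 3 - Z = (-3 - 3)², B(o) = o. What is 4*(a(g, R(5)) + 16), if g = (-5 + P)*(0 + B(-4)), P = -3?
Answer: -48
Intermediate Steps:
Z = -33 (Z = 3 - (-3 - 3)² = 3 - 1*(-6)² = 3 - 1*36 = 3 - 36 = -33)
g = 32 (g = (-5 - 3)*(0 - 4) = -8*(-4) = 32)
a(q, C) = -33 + C (a(q, C) = C - 33 = -33 + C)
4*(a(g, R(5)) + 16) = 4*((-33 + 5) + 16) = 4*(-28 + 16) = 4*(-12) = -48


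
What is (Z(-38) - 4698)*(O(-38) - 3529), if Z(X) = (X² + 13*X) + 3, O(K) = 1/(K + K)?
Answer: 1004427725/76 ≈ 1.3216e+7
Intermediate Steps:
O(K) = 1/(2*K)
Z(X) = 3 + X² + 13*X
(Z(-38) - 4698)*(O(-38) - 3529) = ((3 + (-38)² + 13*(-38)) - 4698)*((½)/(-38) - 3529) = ((3 + 1444 - 494) - 4698)*((½)*(-1/38) - 3529) = (953 - 4698)*(-1/76 - 3529) = -3745*(-268205/76) = 1004427725/76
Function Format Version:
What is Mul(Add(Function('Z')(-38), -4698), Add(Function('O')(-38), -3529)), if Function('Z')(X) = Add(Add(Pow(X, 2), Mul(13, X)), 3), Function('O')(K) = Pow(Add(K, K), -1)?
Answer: Rational(1004427725, 76) ≈ 1.3216e+7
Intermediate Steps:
Function('O')(K) = Mul(Rational(1, 2), Pow(K, -1)) (Function('O')(K) = Pow(Mul(2, K), -1) = Mul(Rational(1, 2), Pow(K, -1)))
Function('Z')(X) = Add(3, Pow(X, 2), Mul(13, X))
Mul(Add(Function('Z')(-38), -4698), Add(Function('O')(-38), -3529)) = Mul(Add(Add(3, Pow(-38, 2), Mul(13, -38)), -4698), Add(Mul(Rational(1, 2), Pow(-38, -1)), -3529)) = Mul(Add(Add(3, 1444, -494), -4698), Add(Mul(Rational(1, 2), Rational(-1, 38)), -3529)) = Mul(Add(953, -4698), Add(Rational(-1, 76), -3529)) = Mul(-3745, Rational(-268205, 76)) = Rational(1004427725, 76)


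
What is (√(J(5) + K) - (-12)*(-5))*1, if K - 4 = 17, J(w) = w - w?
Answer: -60 + √21 ≈ -55.417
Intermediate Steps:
J(w) = 0
K = 21 (K = 4 + 17 = 21)
(√(J(5) + K) - (-12)*(-5))*1 = (√(0 + 21) - (-12)*(-5))*1 = (√21 - 1*60)*1 = (√21 - 60)*1 = (-60 + √21)*1 = -60 + √21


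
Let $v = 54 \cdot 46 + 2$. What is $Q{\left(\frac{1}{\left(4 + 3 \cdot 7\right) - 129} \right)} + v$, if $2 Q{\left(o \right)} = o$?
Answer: $\frac{517087}{208} \approx 2486.0$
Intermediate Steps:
$Q{\left(o \right)} = \frac{o}{2}$
$v = 2486$ ($v = 2484 + 2 = 2486$)
$Q{\left(\frac{1}{\left(4 + 3 \cdot 7\right) - 129} \right)} + v = \frac{1}{2 \left(\left(4 + 3 \cdot 7\right) - 129\right)} + 2486 = \frac{1}{2 \left(\left(4 + 21\right) - 129\right)} + 2486 = \frac{1}{2 \left(25 - 129\right)} + 2486 = \frac{1}{2 \left(-104\right)} + 2486 = \frac{1}{2} \left(- \frac{1}{104}\right) + 2486 = - \frac{1}{208} + 2486 = \frac{517087}{208}$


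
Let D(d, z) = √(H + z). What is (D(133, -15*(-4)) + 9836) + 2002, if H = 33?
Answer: 11838 + √93 ≈ 11848.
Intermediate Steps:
D(d, z) = √(33 + z)
(D(133, -15*(-4)) + 9836) + 2002 = (√(33 - 15*(-4)) + 9836) + 2002 = (√(33 + 60) + 9836) + 2002 = (√93 + 9836) + 2002 = (9836 + √93) + 2002 = 11838 + √93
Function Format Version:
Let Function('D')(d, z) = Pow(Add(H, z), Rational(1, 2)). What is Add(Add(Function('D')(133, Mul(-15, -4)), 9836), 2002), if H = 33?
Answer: Add(11838, Pow(93, Rational(1, 2))) ≈ 11848.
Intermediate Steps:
Function('D')(d, z) = Pow(Add(33, z), Rational(1, 2))
Add(Add(Function('D')(133, Mul(-15, -4)), 9836), 2002) = Add(Add(Pow(Add(33, Mul(-15, -4)), Rational(1, 2)), 9836), 2002) = Add(Add(Pow(Add(33, 60), Rational(1, 2)), 9836), 2002) = Add(Add(Pow(93, Rational(1, 2)), 9836), 2002) = Add(Add(9836, Pow(93, Rational(1, 2))), 2002) = Add(11838, Pow(93, Rational(1, 2)))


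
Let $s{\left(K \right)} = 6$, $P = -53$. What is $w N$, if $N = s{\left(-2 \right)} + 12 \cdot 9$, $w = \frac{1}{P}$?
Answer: $- \frac{114}{53} \approx -2.1509$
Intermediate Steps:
$w = - \frac{1}{53}$ ($w = \frac{1}{-53} = - \frac{1}{53} \approx -0.018868$)
$N = 114$ ($N = 6 + 12 \cdot 9 = 6 + 108 = 114$)
$w N = \left(- \frac{1}{53}\right) 114 = - \frac{114}{53}$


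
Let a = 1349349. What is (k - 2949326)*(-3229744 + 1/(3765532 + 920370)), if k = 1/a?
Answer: 20076459078467822580153417/2107639059266 ≈ 9.5256e+12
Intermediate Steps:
k = 1/1349349 ≈ 7.4110e-7
(k - 2949326)*(-3229744 + 1/(3765532 + 920370)) = (1/1349349 - 2949326)*(-3229744 + 1/(3765532 + 920370)) = -3979670088773*(-3229744 + 1/4685902)/1349349 = -3979670088773/1349349*(-15134263869087/4685902) = 20076459078467822580153417/2107639059266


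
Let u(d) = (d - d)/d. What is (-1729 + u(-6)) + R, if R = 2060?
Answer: 331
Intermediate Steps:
u(d) = 0 (u(d) = 0/d = 0)
(-1729 + u(-6)) + R = (-1729 + 0) + 2060 = -1729 + 2060 = 331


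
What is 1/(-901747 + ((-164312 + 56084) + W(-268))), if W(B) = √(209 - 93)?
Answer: -1009975/1020049500509 - 2*√29/1020049500509 ≈ -9.9013e-7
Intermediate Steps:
W(B) = 2*√29 (W(B) = √116 = 2*√29)
1/(-901747 + ((-164312 + 56084) + W(-268))) = 1/(-901747 + ((-164312 + 56084) + 2*√29)) = 1/(-901747 + (-108228 + 2*√29)) = 1/(-1009975 + 2*√29)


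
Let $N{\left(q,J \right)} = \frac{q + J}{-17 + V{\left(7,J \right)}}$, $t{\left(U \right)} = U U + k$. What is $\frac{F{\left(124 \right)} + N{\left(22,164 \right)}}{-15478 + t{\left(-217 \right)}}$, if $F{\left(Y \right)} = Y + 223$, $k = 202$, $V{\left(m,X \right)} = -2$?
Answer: $\frac{6407}{604447} \approx 0.0106$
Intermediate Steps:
$F{\left(Y \right)} = 223 + Y$
$t{\left(U \right)} = 202 + U^{2}$ ($t{\left(U \right)} = U U + 202 = U^{2} + 202 = 202 + U^{2}$)
$N{\left(q,J \right)} = - \frac{J}{19} - \frac{q}{19}$ ($N{\left(q,J \right)} = \frac{q + J}{-17 - 2} = \frac{J + q}{-19} = \left(J + q\right) \left(- \frac{1}{19}\right) = - \frac{J}{19} - \frac{q}{19}$)
$\frac{F{\left(124 \right)} + N{\left(22,164 \right)}}{-15478 + t{\left(-217 \right)}} = \frac{\left(223 + 124\right) - \frac{186}{19}}{-15478 + \left(202 + \left(-217\right)^{2}\right)} = \frac{347 - \frac{186}{19}}{-15478 + \left(202 + 47089\right)} = \frac{347 - \frac{186}{19}}{-15478 + 47291} = \frac{6407}{19 \cdot 31813} = \frac{6407}{19} \cdot \frac{1}{31813} = \frac{6407}{604447}$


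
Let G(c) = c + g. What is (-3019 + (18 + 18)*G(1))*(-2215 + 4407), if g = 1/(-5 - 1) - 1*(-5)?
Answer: -6157328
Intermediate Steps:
g = 29/6 (g = 1/(-6) + 5 = -⅙ + 5 = 29/6 ≈ 4.8333)
G(c) = 29/6 + c (G(c) = c + 29/6 = 29/6 + c)
(-3019 + (18 + 18)*G(1))*(-2215 + 4407) = (-3019 + (18 + 18)*(29/6 + 1))*(-2215 + 4407) = (-3019 + 36*(35/6))*2192 = (-3019 + 210)*2192 = -2809*2192 = -6157328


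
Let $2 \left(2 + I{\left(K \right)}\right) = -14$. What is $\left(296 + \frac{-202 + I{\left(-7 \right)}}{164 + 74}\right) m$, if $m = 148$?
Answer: $\frac{5197538}{119} \approx 43677.0$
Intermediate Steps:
$I{\left(K \right)} = -9$ ($I{\left(K \right)} = -2 + \frac{1}{2} \left(-14\right) = -2 - 7 = -9$)
$\left(296 + \frac{-202 + I{\left(-7 \right)}}{164 + 74}\right) m = \left(296 + \frac{-202 - 9}{164 + 74}\right) 148 = \left(296 - \frac{211}{238}\right) 148 = \frac{70237}{238} \cdot 148 = \frac{5197538}{119}$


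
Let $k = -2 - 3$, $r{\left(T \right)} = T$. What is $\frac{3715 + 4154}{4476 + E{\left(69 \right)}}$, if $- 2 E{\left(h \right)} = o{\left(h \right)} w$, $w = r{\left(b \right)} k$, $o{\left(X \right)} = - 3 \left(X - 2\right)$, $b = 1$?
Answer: $\frac{5246}{2649} \approx 1.9804$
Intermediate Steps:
$k = -5$
$o{\left(X \right)} = 6 - 3 X$ ($o{\left(X \right)} = - 3 \left(-2 + X\right) = 6 - 3 X$)
$w = -5$ ($w = 1 \left(-5\right) = -5$)
$E{\left(h \right)} = 15 - \frac{15 h}{2}$ ($E{\left(h \right)} = - \frac{\left(6 - 3 h\right) \left(-5\right)}{2} = - \frac{-30 + 15 h}{2} = 15 - \frac{15 h}{2}$)
$\frac{3715 + 4154}{4476 + E{\left(69 \right)}} = \frac{3715 + 4154}{4476 + \left(15 - \frac{1035}{2}\right)} = \frac{7869}{4476 + \left(15 - \frac{1035}{2}\right)} = \frac{7869}{4476 - \frac{1005}{2}} = \frac{7869}{\frac{7947}{2}} = 7869 \cdot \frac{2}{7947} = \frac{5246}{2649}$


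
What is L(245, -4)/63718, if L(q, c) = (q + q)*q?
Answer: 60025/31859 ≈ 1.8841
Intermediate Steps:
L(q, c) = 2*q² (L(q, c) = (2*q)*q = 2*q²)
L(245, -4)/63718 = (2*245²)/63718 = (2*60025)*(1/63718) = 120050*(1/63718) = 60025/31859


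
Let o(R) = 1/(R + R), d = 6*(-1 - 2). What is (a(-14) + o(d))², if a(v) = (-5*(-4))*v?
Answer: 101626561/1296 ≈ 78416.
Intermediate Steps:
d = -18 (d = 6*(-3) = -18)
o(R) = 1/(2*R)
a(v) = 20*v
(a(-14) + o(d))² = (20*(-14) + (½)/(-18))² = (-280 + (½)*(-1/18))² = (-280 - 1/36)² = (-10081/36)² = 101626561/1296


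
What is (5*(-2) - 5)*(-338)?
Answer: 5070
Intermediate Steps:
(5*(-2) - 5)*(-338) = (-10 - 5)*(-338) = -15*(-338) = 5070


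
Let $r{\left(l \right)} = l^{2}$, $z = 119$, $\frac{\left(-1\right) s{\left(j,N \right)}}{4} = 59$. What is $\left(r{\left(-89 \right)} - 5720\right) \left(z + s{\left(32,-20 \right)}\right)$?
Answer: $-257517$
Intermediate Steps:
$s{\left(j,N \right)} = -236$ ($s{\left(j,N \right)} = \left(-4\right) 59 = -236$)
$\left(r{\left(-89 \right)} - 5720\right) \left(z + s{\left(32,-20 \right)}\right) = \left(\left(-89\right)^{2} - 5720\right) \left(119 - 236\right) = \left(7921 - 5720\right) \left(-117\right) = 2201 \left(-117\right) = -257517$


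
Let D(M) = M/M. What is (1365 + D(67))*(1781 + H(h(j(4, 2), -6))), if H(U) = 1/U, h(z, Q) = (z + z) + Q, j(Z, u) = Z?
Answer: 2433529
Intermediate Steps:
D(M) = 1
h(z, Q) = Q + 2*z (h(z, Q) = 2*z + Q = Q + 2*z)
(1365 + D(67))*(1781 + H(h(j(4, 2), -6))) = (1365 + 1)*(1781 + 1/(-6 + 2*4)) = 1366*(1781 + 1/(-6 + 8)) = 1366*(1781 + 1/2) = 1366*(3563/2) = 2433529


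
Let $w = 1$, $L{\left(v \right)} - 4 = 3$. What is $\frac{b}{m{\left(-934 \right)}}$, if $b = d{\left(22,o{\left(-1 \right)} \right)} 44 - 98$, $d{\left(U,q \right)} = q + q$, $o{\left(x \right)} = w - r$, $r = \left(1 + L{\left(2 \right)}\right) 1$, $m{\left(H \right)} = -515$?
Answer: $\frac{714}{515} \approx 1.3864$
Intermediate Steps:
$L{\left(v \right)} = 7$ ($L{\left(v \right)} = 4 + 3 = 7$)
$r = 8$ ($r = \left(1 + 7\right) 1 = 8 \cdot 1 = 8$)
$o{\left(x \right)} = -7$ ($o{\left(x \right)} = 1 - 8 = -7$)
$d{\left(U,q \right)} = 2 q$
$b = -714$ ($b = 2 \left(-7\right) 44 - 98 = \left(-14\right) 44 - 98 = -616 - 98 = -714$)
$\frac{b}{m{\left(-934 \right)}} = - \frac{714}{-515} = \left(-714\right) \left(- \frac{1}{515}\right) = \frac{714}{515}$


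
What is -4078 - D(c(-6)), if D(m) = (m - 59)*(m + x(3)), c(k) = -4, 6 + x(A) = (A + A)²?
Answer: -2440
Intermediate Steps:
x(A) = -6 + 4*A² (x(A) = -6 + (A + A)² = -6 + (2*A)² = -6 + 4*A²)
D(m) = (-59 + m)*(30 + m) (D(m) = (m - 59)*(m + (-6 + 4*3²)) = (-59 + m)*(m + (-6 + 4*9)) = (-59 + m)*(m + (-6 + 36)) = (-59 + m)*(m + 30) = (-59 + m)*(30 + m))
-4078 - D(c(-6)) = -4078 - (-1770 + (-4)² - 29*(-4)) = -4078 - (-1770 + 16 + 116) = -4078 - 1*(-1638) = -4078 + 1638 = -2440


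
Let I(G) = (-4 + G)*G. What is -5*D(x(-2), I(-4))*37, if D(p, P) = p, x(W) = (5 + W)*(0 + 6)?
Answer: -3330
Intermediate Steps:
x(W) = 30 + 6*W (x(W) = (5 + W)*6 = 30 + 6*W)
I(G) = G*(-4 + G)
-5*D(x(-2), I(-4))*37 = -5*(30 + 6*(-2))*37 = -5*(30 - 12)*37 = -5*18*37 = -90*37 = -3330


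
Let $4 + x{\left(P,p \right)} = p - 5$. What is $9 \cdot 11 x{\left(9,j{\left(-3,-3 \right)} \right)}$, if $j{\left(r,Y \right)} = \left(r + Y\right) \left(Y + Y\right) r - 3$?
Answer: $-11880$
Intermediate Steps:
$j{\left(r,Y \right)} = -3 + 2 Y r \left(Y + r\right)$ ($j{\left(r,Y \right)} = \left(Y + r\right) 2 Y r - 3 = 2 Y \left(Y + r\right) r - 3 = 2 Y r \left(Y + r\right) - 3 = -3 + 2 Y r \left(Y + r\right)$)
$x{\left(P,p \right)} = -9 + p$ ($x{\left(P,p \right)} = -4 + \left(p - 5\right) = -4 + \left(-5 + p\right) = -9 + p$)
$9 \cdot 11 x{\left(9,j{\left(-3,-3 \right)} \right)} = 9 \cdot 11 \left(-9 + \left(-3 + 2 \left(-3\right) \left(-3\right)^{2} + 2 \left(-3\right) \left(-3\right)^{2}\right)\right) = 99 \left(-9 + \left(-3 + 2 \left(-3\right) 9 + 2 \left(-3\right) 9\right)\right) = 99 \left(-9 - 111\right) = 99 \left(-120\right) = -11880$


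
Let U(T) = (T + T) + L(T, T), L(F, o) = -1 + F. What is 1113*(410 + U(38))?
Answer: 582099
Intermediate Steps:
U(T) = -1 + 3*T (U(T) = (T + T) + (-1 + T) = 2*T + (-1 + T) = -1 + 3*T)
1113*(410 + U(38)) = 1113*(410 + (-1 + 3*38)) = 1113*(410 + (-1 + 114)) = 1113*(410 + 113) = 1113*523 = 582099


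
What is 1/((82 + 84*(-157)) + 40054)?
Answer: 1/26948 ≈ 3.7108e-5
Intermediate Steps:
1/((82 + 84*(-157)) + 40054) = 1/((82 - 13188) + 40054) = 1/(-13106 + 40054) = 1/26948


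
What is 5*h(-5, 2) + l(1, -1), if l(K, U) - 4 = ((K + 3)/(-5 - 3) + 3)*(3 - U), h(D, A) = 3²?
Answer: 59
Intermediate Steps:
h(D, A) = 9
l(K, U) = 4 + (3 - U)*(21/8 - K/8) (l(K, U) = 4 + ((K + 3)/(-5 - 3) + 3)*(3 - U) = 4 + ((3 + K)/(-8) + 3)*(3 - U) = 4 + ((3 + K)*(-⅛) + 3)*(3 - U) = 4 + ((-3/8 - K/8) + 3)*(3 - U) = 4 + (21/8 - K/8)*(3 - U) = 4 + (3 - U)*(21/8 - K/8))
5*h(-5, 2) + l(1, -1) = 5*9 + (95/8 - 21/8*(-1) - 3/8*1 + (⅛)*1*(-1)) = 45 + (95/8 + 21/8 - 3/8 - ⅛) = 45 + 14 = 59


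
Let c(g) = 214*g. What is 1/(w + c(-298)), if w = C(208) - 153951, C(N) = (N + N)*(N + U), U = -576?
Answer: -1/370811 ≈ -2.6968e-6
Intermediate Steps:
C(N) = 2*N*(-576 + N) (C(N) = (N + N)*(N - 576) = (2*N)*(-576 + N) = 2*N*(-576 + N))
w = -307039 (w = 2*208*(-576 + 208) - 153951 = 2*208*(-368) - 153951 = -153088 - 153951 = -307039)
1/(w + c(-298)) = 1/(-307039 + 214*(-298)) = 1/(-307039 - 63772) = 1/(-370811) = -1/370811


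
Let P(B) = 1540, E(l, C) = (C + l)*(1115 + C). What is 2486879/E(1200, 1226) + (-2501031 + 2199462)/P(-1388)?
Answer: -854430387347/4373034820 ≈ -195.39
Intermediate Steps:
E(l, C) = (1115 + C)*(C + l)
2486879/E(1200, 1226) + (-2501031 + 2199462)/P(-1388) = 2486879/(1226**2 + 1115*1226 + 1115*1200 + 1226*1200) + (-2501031 + 2199462)/1540 = 2486879/(1503076 + 1366990 + 1338000 + 1471200) - 301569*1/1540 = 2486879/5679266 - 301569/1540 = -854430387347/4373034820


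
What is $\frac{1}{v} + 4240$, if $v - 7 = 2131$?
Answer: $\frac{9065121}{2138} \approx 4240.0$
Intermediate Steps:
$v = 2138$ ($v = 7 + 2131 = 2138$)
$\frac{1}{v} + 4240 = \frac{1}{2138} + 4240 = \frac{9065121}{2138}$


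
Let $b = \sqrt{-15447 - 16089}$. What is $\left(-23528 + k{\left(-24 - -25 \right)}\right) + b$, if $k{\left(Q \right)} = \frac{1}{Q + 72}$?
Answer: $- \frac{1717543}{73} + 12 i \sqrt{219} \approx -23528.0 + 177.58 i$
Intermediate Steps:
$k{\left(Q \right)} = \frac{1}{72 + Q}$
$b = 12 i \sqrt{219}$ ($b = \sqrt{-31536} = 12 i \sqrt{219} \approx 177.58 i$)
$\left(-23528 + k{\left(-24 - -25 \right)}\right) + b = \left(-23528 + \frac{1}{72 - -1}\right) + 12 i \sqrt{219} = \left(-23528 + \frac{1}{72 + \left(-24 + 25\right)}\right) + 12 i \sqrt{219} = \left(-23528 + \frac{1}{72 + 1}\right) + 12 i \sqrt{219} = \left(-23528 + \frac{1}{73}\right) + 12 i \sqrt{219} = - \frac{1717543}{73} + 12 i \sqrt{219}$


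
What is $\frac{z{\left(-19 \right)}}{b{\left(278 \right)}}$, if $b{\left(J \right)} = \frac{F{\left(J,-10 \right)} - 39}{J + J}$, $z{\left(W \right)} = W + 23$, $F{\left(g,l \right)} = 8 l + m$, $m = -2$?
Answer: $- \frac{2224}{121} \approx -18.38$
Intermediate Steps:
$F{\left(g,l \right)} = -2 + 8 l$ ($F{\left(g,l \right)} = 8 l - 2 = -2 + 8 l$)
$z{\left(W \right)} = 23 + W$
$b{\left(J \right)} = - \frac{121}{2 J}$ ($b{\left(J \right)} = \frac{\left(-2 + 8 \left(-10\right)\right) - 39}{J + J} = \frac{\left(-2 - 80\right) - 39}{2 J} = \left(-82 - 39\right) \frac{1}{2 J} = - 121 \frac{1}{2 J} = - \frac{121}{2 J}$)
$\frac{z{\left(-19 \right)}}{b{\left(278 \right)}} = \frac{23 - 19}{\left(- \frac{121}{2}\right) \frac{1}{278}} = \frac{4}{\left(- \frac{121}{2}\right) \frac{1}{278}} = \frac{4}{- \frac{121}{556}} = 4 \left(- \frac{556}{121}\right) = - \frac{2224}{121}$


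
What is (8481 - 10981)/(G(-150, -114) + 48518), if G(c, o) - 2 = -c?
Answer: -250/4867 ≈ -0.051366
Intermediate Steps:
G(c, o) = 2 - c
(8481 - 10981)/(G(-150, -114) + 48518) = (8481 - 10981)/((2 - 1*(-150)) + 48518) = -2500/((2 + 150) + 48518) = -2500/(152 + 48518) = -2500/48670 = -2500*1/48670 = -250/4867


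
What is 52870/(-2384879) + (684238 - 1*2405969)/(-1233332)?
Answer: 237700814277/173020446284 ≈ 1.3738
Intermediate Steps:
52870/(-2384879) + (684238 - 1*2405969)/(-1233332) = 52870*(-1/2384879) + (684238 - 2405969)*(-1/1233332) = -3110/140287 - 1721731*(-1/1233332) = -3110/140287 + 1721731/1233332 = 237700814277/173020446284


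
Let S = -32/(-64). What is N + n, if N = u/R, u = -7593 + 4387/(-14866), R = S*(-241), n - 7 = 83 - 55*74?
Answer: -7016703015/1791353 ≈ -3917.0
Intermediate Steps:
S = 1/2 (S = -32*(-1/64) = 1/2 ≈ 0.50000)
n = -3980 (n = 7 + (83 - 55*74) = 7 + (83 - 4070) = 7 - 3987 = -3980)
R = -241/2 (R = (1/2)*(-241) = -241/2 ≈ -120.50)
u = -112881925/14866 (u = -7593 + 4387*(-1/14866) = -7593 - 4387/14866 = -112881925/14866 ≈ -7593.3)
N = 112881925/1791353 (N = -112881925/(14866*(-241/2)) = -112881925/14866*(-2/241) = 112881925/1791353 ≈ 63.015)
N + n = 112881925/1791353 - 3980 = -7016703015/1791353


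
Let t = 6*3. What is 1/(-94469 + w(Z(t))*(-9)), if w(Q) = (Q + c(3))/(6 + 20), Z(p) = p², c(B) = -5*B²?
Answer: -26/2458705 ≈ -1.0575e-5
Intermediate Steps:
t = 18
w(Q) = -45/26 + Q/26 (w(Q) = (Q - 5*3²)/(6 + 20) = (Q - 5*9)/26 = (Q - 45)*(1/26) = (-45 + Q)*(1/26) = -45/26 + Q/26)
1/(-94469 + w(Z(t))*(-9)) = 1/(-94469 + (-45/26 + (1/26)*18²)*(-9)) = 1/(-94469 + (-45/26 + (1/26)*324)*(-9)) = 1/(-94469 + (-45/26 + 162/13)*(-9)) = 1/(-94469 + (279/26)*(-9)) = 1/(-94469 - 2511/26) = 1/(-2458705/26) = -26/2458705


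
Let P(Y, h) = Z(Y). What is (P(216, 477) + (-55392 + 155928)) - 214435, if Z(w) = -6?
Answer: -113905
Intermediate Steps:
P(Y, h) = -6
(P(216, 477) + (-55392 + 155928)) - 214435 = (-6 + (-55392 + 155928)) - 214435 = (-6 + 100536) - 214435 = 100530 - 214435 = -113905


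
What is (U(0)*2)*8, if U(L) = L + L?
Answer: 0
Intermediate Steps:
U(L) = 2*L
(U(0)*2)*8 = ((2*0)*2)*8 = (0*2)*8 = 0*8 = 0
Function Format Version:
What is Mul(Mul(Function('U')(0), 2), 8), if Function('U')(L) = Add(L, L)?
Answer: 0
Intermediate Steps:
Function('U')(L) = Mul(2, L)
Mul(Mul(Function('U')(0), 2), 8) = Mul(Mul(Mul(2, 0), 2), 8) = Mul(Mul(0, 2), 8) = Mul(0, 8) = 0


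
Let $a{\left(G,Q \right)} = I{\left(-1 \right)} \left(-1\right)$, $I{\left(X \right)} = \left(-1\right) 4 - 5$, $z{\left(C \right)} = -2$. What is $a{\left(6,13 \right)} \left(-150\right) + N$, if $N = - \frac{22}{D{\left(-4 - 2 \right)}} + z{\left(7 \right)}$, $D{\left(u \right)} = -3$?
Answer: $- \frac{4034}{3} \approx -1344.7$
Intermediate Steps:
$I{\left(X \right)} = -9$ ($I{\left(X \right)} = -4 - 5 = -9$)
$a{\left(G,Q \right)} = 9$ ($a{\left(G,Q \right)} = \left(-9\right) \left(-1\right) = 9$)
$N = \frac{16}{3}$ ($N = - \frac{22}{-3} - 2 = \left(-22\right) \left(- \frac{1}{3}\right) - 2 = \frac{22}{3} - 2 = \frac{16}{3} \approx 5.3333$)
$a{\left(6,13 \right)} \left(-150\right) + N = 9 \left(-150\right) + \frac{16}{3} = -1350 + \frac{16}{3} = - \frac{4034}{3}$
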